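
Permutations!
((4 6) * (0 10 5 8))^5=((0 10 5 8)(4 6))^5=(0 10 5 8)(4 6)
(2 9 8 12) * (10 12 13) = (2 9 8 13 10 12) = [0, 1, 9, 3, 4, 5, 6, 7, 13, 8, 12, 11, 2, 10]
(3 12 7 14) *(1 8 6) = [0, 8, 2, 12, 4, 5, 1, 14, 6, 9, 10, 11, 7, 13, 3] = (1 8 6)(3 12 7 14)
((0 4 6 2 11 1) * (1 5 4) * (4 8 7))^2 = ((0 1)(2 11 5 8 7 4 6))^2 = (2 5 7 6 11 8 4)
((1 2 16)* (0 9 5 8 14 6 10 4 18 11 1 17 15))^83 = (0 18 9 11 5 1 8 2 14 16 6 17 10 15 4)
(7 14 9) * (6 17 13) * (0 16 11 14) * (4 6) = (0 16 11 14 9 7)(4 6 17 13) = [16, 1, 2, 3, 6, 5, 17, 0, 8, 7, 10, 14, 12, 4, 9, 15, 11, 13]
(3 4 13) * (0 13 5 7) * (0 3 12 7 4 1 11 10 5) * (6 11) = (0 13 12 7 3 1 6 11 10 5 4) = [13, 6, 2, 1, 0, 4, 11, 3, 8, 9, 5, 10, 7, 12]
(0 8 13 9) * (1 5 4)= (0 8 13 9)(1 5 4)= [8, 5, 2, 3, 1, 4, 6, 7, 13, 0, 10, 11, 12, 9]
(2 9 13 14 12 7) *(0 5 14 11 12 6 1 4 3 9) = [5, 4, 0, 9, 3, 14, 1, 2, 8, 13, 10, 12, 7, 11, 6] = (0 5 14 6 1 4 3 9 13 11 12 7 2)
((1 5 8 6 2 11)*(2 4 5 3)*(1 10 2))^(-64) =((1 3)(2 11 10)(4 5 8 6))^(-64) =(2 10 11)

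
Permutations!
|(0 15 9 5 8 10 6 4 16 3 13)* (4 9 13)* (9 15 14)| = |(0 14 9 5 8 10 6 15 13)(3 4 16)| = 9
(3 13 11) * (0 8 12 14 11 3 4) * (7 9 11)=(0 8 12 14 7 9 11 4)(3 13)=[8, 1, 2, 13, 0, 5, 6, 9, 12, 11, 10, 4, 14, 3, 7]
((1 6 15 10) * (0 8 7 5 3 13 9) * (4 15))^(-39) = ((0 8 7 5 3 13 9)(1 6 4 15 10))^(-39) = (0 5 9 7 13 8 3)(1 6 4 15 10)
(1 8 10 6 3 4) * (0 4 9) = (0 4 1 8 10 6 3 9) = [4, 8, 2, 9, 1, 5, 3, 7, 10, 0, 6]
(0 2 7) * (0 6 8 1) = (0 2 7 6 8 1) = [2, 0, 7, 3, 4, 5, 8, 6, 1]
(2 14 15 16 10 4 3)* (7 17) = [0, 1, 14, 2, 3, 5, 6, 17, 8, 9, 4, 11, 12, 13, 15, 16, 10, 7] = (2 14 15 16 10 4 3)(7 17)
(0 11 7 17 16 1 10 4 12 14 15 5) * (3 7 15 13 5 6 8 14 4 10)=(0 11 15 6 8 14 13 5)(1 3 7 17 16)(4 12)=[11, 3, 2, 7, 12, 0, 8, 17, 14, 9, 10, 15, 4, 5, 13, 6, 1, 16]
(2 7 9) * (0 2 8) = (0 2 7 9 8) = [2, 1, 7, 3, 4, 5, 6, 9, 0, 8]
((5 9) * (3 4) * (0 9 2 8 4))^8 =((0 9 5 2 8 4 3))^8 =(0 9 5 2 8 4 3)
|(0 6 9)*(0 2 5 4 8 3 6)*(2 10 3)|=|(2 5 4 8)(3 6 9 10)|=4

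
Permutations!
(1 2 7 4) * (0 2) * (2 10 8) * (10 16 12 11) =(0 16 12 11 10 8 2 7 4 1) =[16, 0, 7, 3, 1, 5, 6, 4, 2, 9, 8, 10, 11, 13, 14, 15, 12]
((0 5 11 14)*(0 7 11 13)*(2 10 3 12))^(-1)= ((0 5 13)(2 10 3 12)(7 11 14))^(-1)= (0 13 5)(2 12 3 10)(7 14 11)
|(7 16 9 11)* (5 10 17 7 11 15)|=|(5 10 17 7 16 9 15)|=7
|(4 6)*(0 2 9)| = 6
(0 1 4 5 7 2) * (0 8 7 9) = [1, 4, 8, 3, 5, 9, 6, 2, 7, 0] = (0 1 4 5 9)(2 8 7)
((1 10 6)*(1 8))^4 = ((1 10 6 8))^4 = (10)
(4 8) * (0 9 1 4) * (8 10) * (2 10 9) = (0 2 10 8)(1 4 9) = [2, 4, 10, 3, 9, 5, 6, 7, 0, 1, 8]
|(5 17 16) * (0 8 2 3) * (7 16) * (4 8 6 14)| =28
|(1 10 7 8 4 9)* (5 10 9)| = 10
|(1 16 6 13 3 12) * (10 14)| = 6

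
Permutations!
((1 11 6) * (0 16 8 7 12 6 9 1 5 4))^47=(0 4 5 6 12 7 8 16)(1 9 11)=((0 16 8 7 12 6 5 4)(1 11 9))^47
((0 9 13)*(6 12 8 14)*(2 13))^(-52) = ((0 9 2 13)(6 12 8 14))^(-52) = (14)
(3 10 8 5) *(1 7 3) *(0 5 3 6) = [5, 7, 2, 10, 4, 1, 0, 6, 3, 9, 8] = (0 5 1 7 6)(3 10 8)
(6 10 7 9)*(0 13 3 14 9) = (0 13 3 14 9 6 10 7) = [13, 1, 2, 14, 4, 5, 10, 0, 8, 6, 7, 11, 12, 3, 9]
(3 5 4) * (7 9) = (3 5 4)(7 9) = [0, 1, 2, 5, 3, 4, 6, 9, 8, 7]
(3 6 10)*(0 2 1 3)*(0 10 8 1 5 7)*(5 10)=(0 2 10 5 7)(1 3 6 8)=[2, 3, 10, 6, 4, 7, 8, 0, 1, 9, 5]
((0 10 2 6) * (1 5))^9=(0 10 2 6)(1 5)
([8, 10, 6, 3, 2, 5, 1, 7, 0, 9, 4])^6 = (1 10 4 2 6)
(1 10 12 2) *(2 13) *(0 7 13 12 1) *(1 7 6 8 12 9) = [6, 10, 0, 3, 4, 5, 8, 13, 12, 1, 7, 11, 9, 2] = (0 6 8 12 9 1 10 7 13 2)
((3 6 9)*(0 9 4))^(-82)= (0 6 9 4 3)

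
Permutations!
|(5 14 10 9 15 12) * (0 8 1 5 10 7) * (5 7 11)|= |(0 8 1 7)(5 14 11)(9 15 12 10)|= 12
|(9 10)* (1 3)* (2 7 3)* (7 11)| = 10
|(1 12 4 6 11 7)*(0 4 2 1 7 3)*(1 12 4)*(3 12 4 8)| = |(0 1 8 3)(2 4 6 11 12)| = 20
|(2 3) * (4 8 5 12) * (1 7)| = |(1 7)(2 3)(4 8 5 12)| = 4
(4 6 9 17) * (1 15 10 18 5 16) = [0, 15, 2, 3, 6, 16, 9, 7, 8, 17, 18, 11, 12, 13, 14, 10, 1, 4, 5] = (1 15 10 18 5 16)(4 6 9 17)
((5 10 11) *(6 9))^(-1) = (5 11 10)(6 9)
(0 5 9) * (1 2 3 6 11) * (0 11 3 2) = [5, 0, 2, 6, 4, 9, 3, 7, 8, 11, 10, 1] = (0 5 9 11 1)(3 6)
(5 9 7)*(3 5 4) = (3 5 9 7 4) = [0, 1, 2, 5, 3, 9, 6, 4, 8, 7]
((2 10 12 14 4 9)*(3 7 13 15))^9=((2 10 12 14 4 9)(3 7 13 15))^9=(2 14)(3 7 13 15)(4 10)(9 12)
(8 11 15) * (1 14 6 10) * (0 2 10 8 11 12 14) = (0 2 10 1)(6 8 12 14)(11 15) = [2, 0, 10, 3, 4, 5, 8, 7, 12, 9, 1, 15, 14, 13, 6, 11]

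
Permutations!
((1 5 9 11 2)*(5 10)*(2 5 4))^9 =((1 10 4 2)(5 9 11))^9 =(11)(1 10 4 2)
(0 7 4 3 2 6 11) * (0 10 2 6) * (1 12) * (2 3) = (0 7 4 2)(1 12)(3 6 11 10) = [7, 12, 0, 6, 2, 5, 11, 4, 8, 9, 3, 10, 1]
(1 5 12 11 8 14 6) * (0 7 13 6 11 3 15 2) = (0 7 13 6 1 5 12 3 15 2)(8 14 11) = [7, 5, 0, 15, 4, 12, 1, 13, 14, 9, 10, 8, 3, 6, 11, 2]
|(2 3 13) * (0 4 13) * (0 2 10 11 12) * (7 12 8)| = |(0 4 13 10 11 8 7 12)(2 3)| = 8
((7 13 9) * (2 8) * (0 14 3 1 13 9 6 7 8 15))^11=((0 14 3 1 13 6 7 9 8 2 15))^11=(15)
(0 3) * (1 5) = [3, 5, 2, 0, 4, 1] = (0 3)(1 5)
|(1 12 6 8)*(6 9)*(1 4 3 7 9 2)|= 6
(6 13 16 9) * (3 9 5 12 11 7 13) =(3 9 6)(5 12 11 7 13 16) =[0, 1, 2, 9, 4, 12, 3, 13, 8, 6, 10, 7, 11, 16, 14, 15, 5]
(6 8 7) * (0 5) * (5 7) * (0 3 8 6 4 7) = (3 8 5)(4 7) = [0, 1, 2, 8, 7, 3, 6, 4, 5]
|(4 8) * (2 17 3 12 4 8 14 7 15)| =8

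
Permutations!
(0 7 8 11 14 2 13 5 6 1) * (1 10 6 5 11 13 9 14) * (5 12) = [7, 0, 9, 3, 4, 12, 10, 8, 13, 14, 6, 1, 5, 11, 2] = (0 7 8 13 11 1)(2 9 14)(5 12)(6 10)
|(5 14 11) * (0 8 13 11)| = |(0 8 13 11 5 14)| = 6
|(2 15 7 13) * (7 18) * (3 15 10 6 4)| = 9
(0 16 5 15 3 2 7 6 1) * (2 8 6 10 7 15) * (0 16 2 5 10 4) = (0 2 15 3 8 6 1 16 10 7 4) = [2, 16, 15, 8, 0, 5, 1, 4, 6, 9, 7, 11, 12, 13, 14, 3, 10]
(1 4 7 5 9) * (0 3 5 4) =(0 3 5 9 1)(4 7) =[3, 0, 2, 5, 7, 9, 6, 4, 8, 1]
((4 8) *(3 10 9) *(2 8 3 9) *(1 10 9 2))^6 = ((1 10)(2 8 4 3 9))^6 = (10)(2 8 4 3 9)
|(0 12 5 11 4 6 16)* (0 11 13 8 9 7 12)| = 12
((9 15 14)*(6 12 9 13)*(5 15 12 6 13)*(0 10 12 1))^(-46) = ((0 10 12 9 1)(5 15 14))^(-46) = (0 1 9 12 10)(5 14 15)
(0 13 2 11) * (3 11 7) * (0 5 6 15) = (0 13 2 7 3 11 5 6 15) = [13, 1, 7, 11, 4, 6, 15, 3, 8, 9, 10, 5, 12, 2, 14, 0]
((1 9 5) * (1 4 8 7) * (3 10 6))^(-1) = ((1 9 5 4 8 7)(3 10 6))^(-1) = (1 7 8 4 5 9)(3 6 10)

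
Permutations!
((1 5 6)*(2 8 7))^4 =((1 5 6)(2 8 7))^4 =(1 5 6)(2 8 7)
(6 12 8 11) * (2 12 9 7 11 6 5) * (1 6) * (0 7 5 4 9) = (0 7 11 4 9 5 2 12 8 1 6) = [7, 6, 12, 3, 9, 2, 0, 11, 1, 5, 10, 4, 8]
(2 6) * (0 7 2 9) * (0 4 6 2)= [7, 1, 2, 3, 6, 5, 9, 0, 8, 4]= (0 7)(4 6 9)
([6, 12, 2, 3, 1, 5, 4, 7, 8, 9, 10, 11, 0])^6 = (0 6 4 1 12)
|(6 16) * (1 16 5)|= |(1 16 6 5)|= 4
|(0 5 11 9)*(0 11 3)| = 6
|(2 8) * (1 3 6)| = |(1 3 6)(2 8)| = 6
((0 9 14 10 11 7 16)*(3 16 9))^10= (0 3 16)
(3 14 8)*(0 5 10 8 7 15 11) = (0 5 10 8 3 14 7 15 11) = [5, 1, 2, 14, 4, 10, 6, 15, 3, 9, 8, 0, 12, 13, 7, 11]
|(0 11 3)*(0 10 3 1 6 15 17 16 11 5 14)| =|(0 5 14)(1 6 15 17 16 11)(3 10)| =6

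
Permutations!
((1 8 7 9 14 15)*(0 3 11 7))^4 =(0 9 8 7 1 11 15 3 14)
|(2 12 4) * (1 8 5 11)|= |(1 8 5 11)(2 12 4)|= 12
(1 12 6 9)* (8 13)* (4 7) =[0, 12, 2, 3, 7, 5, 9, 4, 13, 1, 10, 11, 6, 8] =(1 12 6 9)(4 7)(8 13)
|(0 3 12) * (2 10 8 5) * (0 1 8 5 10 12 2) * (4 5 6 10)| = 8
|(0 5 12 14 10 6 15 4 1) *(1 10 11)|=|(0 5 12 14 11 1)(4 10 6 15)|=12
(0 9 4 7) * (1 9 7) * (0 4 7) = (1 9 7 4) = [0, 9, 2, 3, 1, 5, 6, 4, 8, 7]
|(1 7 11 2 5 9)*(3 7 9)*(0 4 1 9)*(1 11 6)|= 9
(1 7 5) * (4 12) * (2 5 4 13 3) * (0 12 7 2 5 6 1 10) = [12, 2, 6, 5, 7, 10, 1, 4, 8, 9, 0, 11, 13, 3] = (0 12 13 3 5 10)(1 2 6)(4 7)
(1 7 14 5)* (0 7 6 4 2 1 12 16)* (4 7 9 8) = (0 9 8 4 2 1 6 7 14 5 12 16) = [9, 6, 1, 3, 2, 12, 7, 14, 4, 8, 10, 11, 16, 13, 5, 15, 0]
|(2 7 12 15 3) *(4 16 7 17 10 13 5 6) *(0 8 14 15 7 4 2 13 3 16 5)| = |(0 8 14 15 16 4 5 6 2 17 10 3 13)(7 12)| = 26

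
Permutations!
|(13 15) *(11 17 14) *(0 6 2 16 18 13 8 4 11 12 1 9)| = |(0 6 2 16 18 13 15 8 4 11 17 14 12 1 9)| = 15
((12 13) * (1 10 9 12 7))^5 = (1 7 13 12 9 10)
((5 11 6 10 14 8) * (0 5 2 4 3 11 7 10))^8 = (0 3 8 7 6 4 14 5 11 2 10)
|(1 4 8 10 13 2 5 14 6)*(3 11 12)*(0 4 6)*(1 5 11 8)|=42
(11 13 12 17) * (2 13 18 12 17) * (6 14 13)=(2 6 14 13 17 11 18 12)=[0, 1, 6, 3, 4, 5, 14, 7, 8, 9, 10, 18, 2, 17, 13, 15, 16, 11, 12]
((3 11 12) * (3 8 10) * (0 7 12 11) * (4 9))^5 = ((0 7 12 8 10 3)(4 9))^5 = (0 3 10 8 12 7)(4 9)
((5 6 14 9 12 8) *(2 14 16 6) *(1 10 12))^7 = (1 9 14 2 5 8 12 10)(6 16)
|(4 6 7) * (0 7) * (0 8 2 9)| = 7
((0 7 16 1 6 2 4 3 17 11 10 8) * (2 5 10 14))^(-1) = (0 8 10 5 6 1 16 7)(2 14 11 17 3 4)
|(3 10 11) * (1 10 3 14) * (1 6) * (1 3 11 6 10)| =5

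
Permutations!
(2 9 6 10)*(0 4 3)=(0 4 3)(2 9 6 10)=[4, 1, 9, 0, 3, 5, 10, 7, 8, 6, 2]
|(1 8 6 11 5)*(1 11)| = 6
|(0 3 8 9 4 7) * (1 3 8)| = |(0 8 9 4 7)(1 3)| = 10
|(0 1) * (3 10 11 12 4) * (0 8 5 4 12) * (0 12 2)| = 10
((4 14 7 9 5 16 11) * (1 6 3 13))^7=(16)(1 13 3 6)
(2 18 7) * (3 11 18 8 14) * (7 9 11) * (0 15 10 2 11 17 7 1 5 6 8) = (0 15 10 2)(1 5 6 8 14 3)(7 11 18 9 17) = [15, 5, 0, 1, 4, 6, 8, 11, 14, 17, 2, 18, 12, 13, 3, 10, 16, 7, 9]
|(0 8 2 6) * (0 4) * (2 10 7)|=7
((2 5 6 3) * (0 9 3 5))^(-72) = (9)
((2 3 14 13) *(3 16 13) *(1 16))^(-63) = ((1 16 13 2)(3 14))^(-63) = (1 16 13 2)(3 14)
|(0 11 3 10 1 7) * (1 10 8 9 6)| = 8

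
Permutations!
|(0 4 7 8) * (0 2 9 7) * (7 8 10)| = 6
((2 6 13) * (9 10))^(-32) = (2 6 13)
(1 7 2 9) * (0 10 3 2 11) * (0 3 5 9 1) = (0 10 5 9)(1 7 11 3 2) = [10, 7, 1, 2, 4, 9, 6, 11, 8, 0, 5, 3]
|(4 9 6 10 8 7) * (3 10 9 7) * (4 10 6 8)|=|(3 6 9 8)(4 7 10)|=12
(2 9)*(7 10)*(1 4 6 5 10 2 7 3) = (1 4 6 5 10 3)(2 9 7) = [0, 4, 9, 1, 6, 10, 5, 2, 8, 7, 3]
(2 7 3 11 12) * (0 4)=(0 4)(2 7 3 11 12)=[4, 1, 7, 11, 0, 5, 6, 3, 8, 9, 10, 12, 2]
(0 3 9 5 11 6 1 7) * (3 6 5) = (0 6 1 7)(3 9)(5 11) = [6, 7, 2, 9, 4, 11, 1, 0, 8, 3, 10, 5]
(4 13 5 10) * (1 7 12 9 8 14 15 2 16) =(1 7 12 9 8 14 15 2 16)(4 13 5 10) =[0, 7, 16, 3, 13, 10, 6, 12, 14, 8, 4, 11, 9, 5, 15, 2, 1]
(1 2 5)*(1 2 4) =(1 4)(2 5) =[0, 4, 5, 3, 1, 2]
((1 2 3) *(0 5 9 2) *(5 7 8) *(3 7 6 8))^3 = (0 5 7)(1 8 2)(3 6 9)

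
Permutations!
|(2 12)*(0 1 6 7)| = 4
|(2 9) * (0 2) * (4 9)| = |(0 2 4 9)| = 4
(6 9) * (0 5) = (0 5)(6 9) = [5, 1, 2, 3, 4, 0, 9, 7, 8, 6]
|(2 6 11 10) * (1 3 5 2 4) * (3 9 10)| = 20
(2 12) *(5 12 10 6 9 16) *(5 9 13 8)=(2 10 6 13 8 5 12)(9 16)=[0, 1, 10, 3, 4, 12, 13, 7, 5, 16, 6, 11, 2, 8, 14, 15, 9]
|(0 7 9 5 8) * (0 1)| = |(0 7 9 5 8 1)| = 6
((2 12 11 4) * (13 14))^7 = ((2 12 11 4)(13 14))^7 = (2 4 11 12)(13 14)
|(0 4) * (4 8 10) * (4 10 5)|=|(10)(0 8 5 4)|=4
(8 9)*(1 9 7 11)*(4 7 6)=(1 9 8 6 4 7 11)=[0, 9, 2, 3, 7, 5, 4, 11, 6, 8, 10, 1]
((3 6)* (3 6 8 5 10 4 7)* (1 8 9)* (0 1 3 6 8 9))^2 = ((0 1 9 3)(4 7 6 8 5 10))^2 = (0 9)(1 3)(4 6 5)(7 8 10)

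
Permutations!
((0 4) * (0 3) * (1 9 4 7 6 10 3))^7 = (0 6 3 7 10)(1 9 4)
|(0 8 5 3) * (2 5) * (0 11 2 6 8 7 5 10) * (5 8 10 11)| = |(0 7 8 6 10)(2 11)(3 5)| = 10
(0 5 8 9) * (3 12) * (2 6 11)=(0 5 8 9)(2 6 11)(3 12)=[5, 1, 6, 12, 4, 8, 11, 7, 9, 0, 10, 2, 3]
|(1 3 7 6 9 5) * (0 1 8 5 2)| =|(0 1 3 7 6 9 2)(5 8)| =14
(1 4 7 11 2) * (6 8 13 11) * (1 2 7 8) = (1 4 8 13 11 7 6) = [0, 4, 2, 3, 8, 5, 1, 6, 13, 9, 10, 7, 12, 11]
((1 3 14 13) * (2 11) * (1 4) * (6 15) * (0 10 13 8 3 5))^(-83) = (0 10 13 4 1 5)(2 11)(3 14 8)(6 15)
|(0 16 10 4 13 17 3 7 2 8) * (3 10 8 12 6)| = |(0 16 8)(2 12 6 3 7)(4 13 17 10)| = 60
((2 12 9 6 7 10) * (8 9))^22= (2 12 8 9 6 7 10)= ((2 12 8 9 6 7 10))^22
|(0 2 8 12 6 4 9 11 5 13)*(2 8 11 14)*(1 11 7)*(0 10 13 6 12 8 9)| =10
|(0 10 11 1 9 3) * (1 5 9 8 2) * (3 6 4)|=24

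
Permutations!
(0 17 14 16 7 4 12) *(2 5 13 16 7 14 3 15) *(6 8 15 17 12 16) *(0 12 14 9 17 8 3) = (0 14 7 4 16 9 17)(2 5 13 6 3 8 15) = [14, 1, 5, 8, 16, 13, 3, 4, 15, 17, 10, 11, 12, 6, 7, 2, 9, 0]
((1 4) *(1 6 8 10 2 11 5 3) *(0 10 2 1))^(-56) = ((0 10 1 4 6 8 2 11 5 3))^(-56) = (0 6 5 1 2)(3 4 11 10 8)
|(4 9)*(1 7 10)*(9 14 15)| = |(1 7 10)(4 14 15 9)| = 12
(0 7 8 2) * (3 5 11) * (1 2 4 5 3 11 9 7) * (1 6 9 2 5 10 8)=(11)(0 6 9 7 1 5 2)(4 10 8)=[6, 5, 0, 3, 10, 2, 9, 1, 4, 7, 8, 11]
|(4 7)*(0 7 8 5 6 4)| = 4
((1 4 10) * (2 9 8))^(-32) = ((1 4 10)(2 9 8))^(-32) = (1 4 10)(2 9 8)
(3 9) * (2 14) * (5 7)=(2 14)(3 9)(5 7)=[0, 1, 14, 9, 4, 7, 6, 5, 8, 3, 10, 11, 12, 13, 2]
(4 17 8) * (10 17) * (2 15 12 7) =(2 15 12 7)(4 10 17 8) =[0, 1, 15, 3, 10, 5, 6, 2, 4, 9, 17, 11, 7, 13, 14, 12, 16, 8]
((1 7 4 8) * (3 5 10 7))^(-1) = (1 8 4 7 10 5 3)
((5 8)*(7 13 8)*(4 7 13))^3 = ((4 7)(5 13 8))^3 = (13)(4 7)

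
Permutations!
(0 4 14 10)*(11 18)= (0 4 14 10)(11 18)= [4, 1, 2, 3, 14, 5, 6, 7, 8, 9, 0, 18, 12, 13, 10, 15, 16, 17, 11]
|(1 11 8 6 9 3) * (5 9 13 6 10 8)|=|(1 11 5 9 3)(6 13)(8 10)|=10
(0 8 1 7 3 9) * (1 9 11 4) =(0 8 9)(1 7 3 11 4) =[8, 7, 2, 11, 1, 5, 6, 3, 9, 0, 10, 4]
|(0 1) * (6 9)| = 2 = |(0 1)(6 9)|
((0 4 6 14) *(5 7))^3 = ((0 4 6 14)(5 7))^3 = (0 14 6 4)(5 7)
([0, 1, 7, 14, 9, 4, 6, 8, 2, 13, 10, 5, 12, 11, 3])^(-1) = [0, 1, 8, 14, 5, 11, 6, 2, 7, 4, 10, 13, 12, 9, 3]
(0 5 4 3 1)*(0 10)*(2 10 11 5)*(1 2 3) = [3, 11, 10, 2, 1, 4, 6, 7, 8, 9, 0, 5] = (0 3 2 10)(1 11 5 4)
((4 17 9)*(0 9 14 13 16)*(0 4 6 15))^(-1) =((0 9 6 15)(4 17 14 13 16))^(-1) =(0 15 6 9)(4 16 13 14 17)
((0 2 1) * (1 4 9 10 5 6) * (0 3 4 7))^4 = ((0 2 7)(1 3 4 9 10 5 6))^4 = (0 2 7)(1 10 3 5 4 6 9)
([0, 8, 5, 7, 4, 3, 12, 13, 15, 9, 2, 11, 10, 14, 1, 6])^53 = [0, 10, 14, 8, 4, 1, 3, 15, 2, 9, 13, 11, 7, 6, 12, 5]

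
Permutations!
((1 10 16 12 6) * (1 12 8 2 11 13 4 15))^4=((1 10 16 8 2 11 13 4 15)(6 12))^4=(1 2 15 8 4 16 13 10 11)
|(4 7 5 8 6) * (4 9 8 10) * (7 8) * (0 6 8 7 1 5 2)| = |(0 6 9 1 5 10 4 7 2)| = 9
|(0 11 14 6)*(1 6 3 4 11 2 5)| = |(0 2 5 1 6)(3 4 11 14)| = 20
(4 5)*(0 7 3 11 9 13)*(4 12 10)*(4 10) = [7, 1, 2, 11, 5, 12, 6, 3, 8, 13, 10, 9, 4, 0] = (0 7 3 11 9 13)(4 5 12)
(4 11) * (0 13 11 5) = [13, 1, 2, 3, 5, 0, 6, 7, 8, 9, 10, 4, 12, 11] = (0 13 11 4 5)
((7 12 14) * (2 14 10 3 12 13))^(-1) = (2 13 7 14)(3 10 12)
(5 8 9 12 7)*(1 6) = (1 6)(5 8 9 12 7) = [0, 6, 2, 3, 4, 8, 1, 5, 9, 12, 10, 11, 7]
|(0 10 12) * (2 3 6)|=|(0 10 12)(2 3 6)|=3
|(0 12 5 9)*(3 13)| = |(0 12 5 9)(3 13)| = 4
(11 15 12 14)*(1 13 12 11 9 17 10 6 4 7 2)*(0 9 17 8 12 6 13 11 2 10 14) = [9, 11, 1, 3, 7, 5, 4, 10, 12, 8, 13, 15, 0, 6, 17, 2, 16, 14] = (0 9 8 12)(1 11 15 2)(4 7 10 13 6)(14 17)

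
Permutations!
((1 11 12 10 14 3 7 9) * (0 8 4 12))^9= (0 1 7 14 12 8 11 9 3 10 4)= ((0 8 4 12 10 14 3 7 9 1 11))^9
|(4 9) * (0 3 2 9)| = 5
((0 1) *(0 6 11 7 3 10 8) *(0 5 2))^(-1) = ((0 1 6 11 7 3 10 8 5 2))^(-1) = (0 2 5 8 10 3 7 11 6 1)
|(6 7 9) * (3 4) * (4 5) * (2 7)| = |(2 7 9 6)(3 5 4)| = 12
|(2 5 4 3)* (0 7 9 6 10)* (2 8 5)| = |(0 7 9 6 10)(3 8 5 4)| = 20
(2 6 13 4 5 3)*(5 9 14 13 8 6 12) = (2 12 5 3)(4 9 14 13)(6 8) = [0, 1, 12, 2, 9, 3, 8, 7, 6, 14, 10, 11, 5, 4, 13]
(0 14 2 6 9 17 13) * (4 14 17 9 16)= [17, 1, 6, 3, 14, 5, 16, 7, 8, 9, 10, 11, 12, 0, 2, 15, 4, 13]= (0 17 13)(2 6 16 4 14)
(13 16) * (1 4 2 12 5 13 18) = (1 4 2 12 5 13 16 18) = [0, 4, 12, 3, 2, 13, 6, 7, 8, 9, 10, 11, 5, 16, 14, 15, 18, 17, 1]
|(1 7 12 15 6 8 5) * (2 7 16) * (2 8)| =|(1 16 8 5)(2 7 12 15 6)| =20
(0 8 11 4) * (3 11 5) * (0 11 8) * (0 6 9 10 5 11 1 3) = [6, 3, 2, 8, 1, 0, 9, 7, 11, 10, 5, 4] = (0 6 9 10 5)(1 3 8 11 4)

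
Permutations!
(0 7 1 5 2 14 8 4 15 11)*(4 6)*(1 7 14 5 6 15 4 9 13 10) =[14, 6, 5, 3, 4, 2, 9, 7, 15, 13, 1, 0, 12, 10, 8, 11] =(0 14 8 15 11)(1 6 9 13 10)(2 5)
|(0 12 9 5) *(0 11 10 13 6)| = |(0 12 9 5 11 10 13 6)| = 8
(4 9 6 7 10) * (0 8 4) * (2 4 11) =(0 8 11 2 4 9 6 7 10) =[8, 1, 4, 3, 9, 5, 7, 10, 11, 6, 0, 2]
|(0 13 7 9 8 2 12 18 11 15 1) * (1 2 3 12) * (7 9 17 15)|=13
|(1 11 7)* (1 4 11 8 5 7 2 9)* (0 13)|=|(0 13)(1 8 5 7 4 11 2 9)|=8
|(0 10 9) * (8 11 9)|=5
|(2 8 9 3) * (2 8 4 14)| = |(2 4 14)(3 8 9)| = 3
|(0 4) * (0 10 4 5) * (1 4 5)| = 5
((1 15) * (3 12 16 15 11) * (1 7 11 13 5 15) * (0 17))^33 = (0 17)(1 3 15)(5 16 11)(7 13 12)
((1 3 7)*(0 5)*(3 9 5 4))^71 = (0 4 3 7 1 9 5)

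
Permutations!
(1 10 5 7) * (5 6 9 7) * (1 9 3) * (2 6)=(1 10 2 6 3)(7 9)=[0, 10, 6, 1, 4, 5, 3, 9, 8, 7, 2]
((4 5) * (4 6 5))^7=((5 6))^7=(5 6)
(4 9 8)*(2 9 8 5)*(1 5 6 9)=(1 5 2)(4 8)(6 9)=[0, 5, 1, 3, 8, 2, 9, 7, 4, 6]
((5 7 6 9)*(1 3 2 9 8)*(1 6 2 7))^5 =(1 5 9 2 7 3)(6 8)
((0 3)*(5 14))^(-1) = ((0 3)(5 14))^(-1) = (0 3)(5 14)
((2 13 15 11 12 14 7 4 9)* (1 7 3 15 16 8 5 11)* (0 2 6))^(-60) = (0 8 14 7)(1 6 16 12)(2 5 3 4)(9 13 11 15)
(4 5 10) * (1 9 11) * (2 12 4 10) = (1 9 11)(2 12 4 5) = [0, 9, 12, 3, 5, 2, 6, 7, 8, 11, 10, 1, 4]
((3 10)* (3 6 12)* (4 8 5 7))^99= (3 12 6 10)(4 7 5 8)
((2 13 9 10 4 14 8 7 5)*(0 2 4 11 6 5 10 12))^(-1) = (0 12 9 13 2)(4 5 6 11 10 7 8 14)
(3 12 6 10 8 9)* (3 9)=(3 12 6 10 8)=[0, 1, 2, 12, 4, 5, 10, 7, 3, 9, 8, 11, 6]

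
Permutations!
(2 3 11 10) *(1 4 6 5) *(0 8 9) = (0 8 9)(1 4 6 5)(2 3 11 10) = [8, 4, 3, 11, 6, 1, 5, 7, 9, 0, 2, 10]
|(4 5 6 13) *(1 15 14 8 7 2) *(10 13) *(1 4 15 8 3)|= 12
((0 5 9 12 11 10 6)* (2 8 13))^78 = (13)(0 5 9 12 11 10 6)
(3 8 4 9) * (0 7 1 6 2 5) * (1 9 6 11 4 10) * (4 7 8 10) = (0 8 4 6 2 5)(1 11 7 9 3 10) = [8, 11, 5, 10, 6, 0, 2, 9, 4, 3, 1, 7]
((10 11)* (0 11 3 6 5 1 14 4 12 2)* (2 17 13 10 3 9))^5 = ((0 11 3 6 5 1 14 4 12 17 13 10 9 2))^5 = (0 1 13 11 14 10 3 4 9 6 12 2 5 17)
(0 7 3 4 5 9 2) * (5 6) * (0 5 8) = (0 7 3 4 6 8)(2 5 9) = [7, 1, 5, 4, 6, 9, 8, 3, 0, 2]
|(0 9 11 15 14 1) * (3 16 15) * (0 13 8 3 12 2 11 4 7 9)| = 21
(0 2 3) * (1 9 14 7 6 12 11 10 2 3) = (0 3)(1 9 14 7 6 12 11 10 2) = [3, 9, 1, 0, 4, 5, 12, 6, 8, 14, 2, 10, 11, 13, 7]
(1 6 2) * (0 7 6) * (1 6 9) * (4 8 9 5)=[7, 0, 6, 3, 8, 4, 2, 5, 9, 1]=(0 7 5 4 8 9 1)(2 6)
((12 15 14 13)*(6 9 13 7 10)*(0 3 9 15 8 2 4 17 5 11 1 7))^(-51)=((0 3 9 13 12 8 2 4 17 5 11 1 7 10 6 15 14))^(-51)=(17)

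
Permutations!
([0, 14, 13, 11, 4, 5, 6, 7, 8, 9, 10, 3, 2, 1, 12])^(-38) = (1 12 13 14 2)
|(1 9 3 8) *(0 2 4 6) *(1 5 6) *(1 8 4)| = 9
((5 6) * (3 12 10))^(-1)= (3 10 12)(5 6)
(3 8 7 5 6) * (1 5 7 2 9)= [0, 5, 9, 8, 4, 6, 3, 7, 2, 1]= (1 5 6 3 8 2 9)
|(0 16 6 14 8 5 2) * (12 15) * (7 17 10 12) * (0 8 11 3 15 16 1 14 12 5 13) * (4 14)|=42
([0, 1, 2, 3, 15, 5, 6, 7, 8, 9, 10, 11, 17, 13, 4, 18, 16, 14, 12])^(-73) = [0, 1, 2, 3, 14, 5, 6, 7, 8, 9, 10, 11, 18, 13, 17, 4, 16, 12, 15]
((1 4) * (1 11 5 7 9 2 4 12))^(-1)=(1 12)(2 9 7 5 11 4)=((1 12)(2 4 11 5 7 9))^(-1)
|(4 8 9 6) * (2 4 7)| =6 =|(2 4 8 9 6 7)|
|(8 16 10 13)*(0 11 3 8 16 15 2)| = 6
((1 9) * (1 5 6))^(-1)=(1 6 5 9)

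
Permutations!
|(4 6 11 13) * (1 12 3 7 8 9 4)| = |(1 12 3 7 8 9 4 6 11 13)| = 10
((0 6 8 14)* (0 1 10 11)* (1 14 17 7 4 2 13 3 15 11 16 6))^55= (0 11 15 3 13 2 4 7 17 8 6 16 10 1)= ((0 1 10 16 6 8 17 7 4 2 13 3 15 11))^55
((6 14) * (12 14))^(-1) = ((6 12 14))^(-1) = (6 14 12)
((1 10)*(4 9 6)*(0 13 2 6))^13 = ((0 13 2 6 4 9)(1 10))^13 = (0 13 2 6 4 9)(1 10)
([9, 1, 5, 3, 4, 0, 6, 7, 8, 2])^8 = [0, 1, 2, 3, 4, 5, 6, 7, 8, 9]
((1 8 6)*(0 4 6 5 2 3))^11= ((0 4 6 1 8 5 2 3))^11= (0 1 2 4 8 3 6 5)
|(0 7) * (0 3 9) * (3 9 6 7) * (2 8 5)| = |(0 3 6 7 9)(2 8 5)| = 15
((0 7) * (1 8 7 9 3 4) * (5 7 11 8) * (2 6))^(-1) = (0 7 5 1 4 3 9)(2 6)(8 11) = ((0 9 3 4 1 5 7)(2 6)(8 11))^(-1)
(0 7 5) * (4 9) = (0 7 5)(4 9) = [7, 1, 2, 3, 9, 0, 6, 5, 8, 4]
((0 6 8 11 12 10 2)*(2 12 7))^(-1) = ((0 6 8 11 7 2)(10 12))^(-1) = (0 2 7 11 8 6)(10 12)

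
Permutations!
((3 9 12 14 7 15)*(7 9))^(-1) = ((3 7 15)(9 12 14))^(-1) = (3 15 7)(9 14 12)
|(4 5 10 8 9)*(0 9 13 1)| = 8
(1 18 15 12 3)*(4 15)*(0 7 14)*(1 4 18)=(18)(0 7 14)(3 4 15 12)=[7, 1, 2, 4, 15, 5, 6, 14, 8, 9, 10, 11, 3, 13, 0, 12, 16, 17, 18]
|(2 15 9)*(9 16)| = |(2 15 16 9)| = 4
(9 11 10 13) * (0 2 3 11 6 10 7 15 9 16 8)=(0 2 3 11 7 15 9 6 10 13 16 8)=[2, 1, 3, 11, 4, 5, 10, 15, 0, 6, 13, 7, 12, 16, 14, 9, 8]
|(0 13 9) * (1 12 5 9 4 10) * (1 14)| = 9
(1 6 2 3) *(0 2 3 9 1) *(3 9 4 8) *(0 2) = (1 6 9)(2 4 8 3) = [0, 6, 4, 2, 8, 5, 9, 7, 3, 1]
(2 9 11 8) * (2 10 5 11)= [0, 1, 9, 3, 4, 11, 6, 7, 10, 2, 5, 8]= (2 9)(5 11 8 10)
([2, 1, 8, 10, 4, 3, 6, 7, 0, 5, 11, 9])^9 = (3 5 9 11 10)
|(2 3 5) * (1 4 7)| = |(1 4 7)(2 3 5)| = 3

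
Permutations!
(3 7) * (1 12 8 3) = (1 12 8 3 7) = [0, 12, 2, 7, 4, 5, 6, 1, 3, 9, 10, 11, 8]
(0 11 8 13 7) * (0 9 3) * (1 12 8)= [11, 12, 2, 0, 4, 5, 6, 9, 13, 3, 10, 1, 8, 7]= (0 11 1 12 8 13 7 9 3)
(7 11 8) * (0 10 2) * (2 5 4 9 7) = (0 10 5 4 9 7 11 8 2) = [10, 1, 0, 3, 9, 4, 6, 11, 2, 7, 5, 8]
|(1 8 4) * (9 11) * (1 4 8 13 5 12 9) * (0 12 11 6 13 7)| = |(0 12 9 6 13 5 11 1 7)| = 9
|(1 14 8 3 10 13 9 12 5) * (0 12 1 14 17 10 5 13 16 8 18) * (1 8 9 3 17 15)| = 70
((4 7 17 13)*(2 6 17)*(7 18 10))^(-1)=((2 6 17 13 4 18 10 7))^(-1)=(2 7 10 18 4 13 17 6)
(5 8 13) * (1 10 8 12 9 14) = (1 10 8 13 5 12 9 14) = [0, 10, 2, 3, 4, 12, 6, 7, 13, 14, 8, 11, 9, 5, 1]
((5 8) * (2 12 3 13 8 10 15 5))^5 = (5 15 10)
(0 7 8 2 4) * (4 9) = [7, 1, 9, 3, 0, 5, 6, 8, 2, 4] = (0 7 8 2 9 4)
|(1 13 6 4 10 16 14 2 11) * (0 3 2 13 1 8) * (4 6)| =|(0 3 2 11 8)(4 10 16 14 13)| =5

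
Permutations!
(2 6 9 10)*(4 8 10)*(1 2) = [0, 2, 6, 3, 8, 5, 9, 7, 10, 4, 1] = (1 2 6 9 4 8 10)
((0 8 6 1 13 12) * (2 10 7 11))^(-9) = ((0 8 6 1 13 12)(2 10 7 11))^(-9) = (0 1)(2 11 7 10)(6 12)(8 13)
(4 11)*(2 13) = (2 13)(4 11) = [0, 1, 13, 3, 11, 5, 6, 7, 8, 9, 10, 4, 12, 2]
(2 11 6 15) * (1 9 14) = [0, 9, 11, 3, 4, 5, 15, 7, 8, 14, 10, 6, 12, 13, 1, 2] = (1 9 14)(2 11 6 15)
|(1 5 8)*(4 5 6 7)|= 6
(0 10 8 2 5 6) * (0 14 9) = (0 10 8 2 5 6 14 9) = [10, 1, 5, 3, 4, 6, 14, 7, 2, 0, 8, 11, 12, 13, 9]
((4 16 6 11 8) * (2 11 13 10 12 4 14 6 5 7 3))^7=((2 11 8 14 6 13 10 12 4 16 5 7 3))^7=(2 12 11 4 8 16 14 5 6 7 13 3 10)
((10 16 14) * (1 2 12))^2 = ((1 2 12)(10 16 14))^2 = (1 12 2)(10 14 16)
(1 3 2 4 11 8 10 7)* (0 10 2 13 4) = (0 10 7 1 3 13 4 11 8 2) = [10, 3, 0, 13, 11, 5, 6, 1, 2, 9, 7, 8, 12, 4]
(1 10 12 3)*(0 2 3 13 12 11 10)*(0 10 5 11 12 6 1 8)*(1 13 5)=(0 2 3 8)(1 10 12 5 11)(6 13)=[2, 10, 3, 8, 4, 11, 13, 7, 0, 9, 12, 1, 5, 6]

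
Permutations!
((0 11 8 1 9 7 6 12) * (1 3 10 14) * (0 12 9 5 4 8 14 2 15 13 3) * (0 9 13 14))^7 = (0 11)(1 13 5 3 4 10 8 2 9 15 7 14 6) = ((0 11)(1 5 4 8 9 7 6 13 3 10 2 15 14))^7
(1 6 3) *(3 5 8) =(1 6 5 8 3) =[0, 6, 2, 1, 4, 8, 5, 7, 3]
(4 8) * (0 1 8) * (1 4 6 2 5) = [4, 8, 5, 3, 0, 1, 2, 7, 6] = (0 4)(1 8 6 2 5)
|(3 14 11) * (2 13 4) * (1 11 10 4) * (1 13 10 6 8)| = 6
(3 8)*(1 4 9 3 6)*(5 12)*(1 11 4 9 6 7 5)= (1 9 3 8 7 5 12)(4 6 11)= [0, 9, 2, 8, 6, 12, 11, 5, 7, 3, 10, 4, 1]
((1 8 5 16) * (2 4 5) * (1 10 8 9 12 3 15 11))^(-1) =((1 9 12 3 15 11)(2 4 5 16 10 8))^(-1) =(1 11 15 3 12 9)(2 8 10 16 5 4)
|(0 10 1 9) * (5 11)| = |(0 10 1 9)(5 11)| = 4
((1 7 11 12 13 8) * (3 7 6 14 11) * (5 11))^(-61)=(1 5 13 6 11 8 14 12)(3 7)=((1 6 14 5 11 12 13 8)(3 7))^(-61)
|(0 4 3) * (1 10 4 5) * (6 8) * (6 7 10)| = 9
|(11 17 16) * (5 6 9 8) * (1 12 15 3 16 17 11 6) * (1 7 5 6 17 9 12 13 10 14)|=|(1 13 10 14)(3 16 17 9 8 6 12 15)(5 7)|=8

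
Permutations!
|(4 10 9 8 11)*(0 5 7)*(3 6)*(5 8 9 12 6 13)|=|(0 8 11 4 10 12 6 3 13 5 7)|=11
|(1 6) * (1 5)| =3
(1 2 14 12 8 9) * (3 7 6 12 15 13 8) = (1 2 14 15 13 8 9)(3 7 6 12) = [0, 2, 14, 7, 4, 5, 12, 6, 9, 1, 10, 11, 3, 8, 15, 13]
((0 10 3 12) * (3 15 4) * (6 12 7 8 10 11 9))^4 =((0 11 9 6 12)(3 7 8 10 15 4))^4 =(0 12 6 9 11)(3 15 8)(4 10 7)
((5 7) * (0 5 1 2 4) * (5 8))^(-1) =((0 8 5 7 1 2 4))^(-1) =(0 4 2 1 7 5 8)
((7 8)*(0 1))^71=((0 1)(7 8))^71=(0 1)(7 8)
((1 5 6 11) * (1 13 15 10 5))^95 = ((5 6 11 13 15 10))^95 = (5 10 15 13 11 6)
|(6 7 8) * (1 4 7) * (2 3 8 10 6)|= |(1 4 7 10 6)(2 3 8)|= 15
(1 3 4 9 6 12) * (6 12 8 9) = (1 3 4 6 8 9 12) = [0, 3, 2, 4, 6, 5, 8, 7, 9, 12, 10, 11, 1]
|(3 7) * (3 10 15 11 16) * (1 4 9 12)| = 12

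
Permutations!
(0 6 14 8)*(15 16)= (0 6 14 8)(15 16)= [6, 1, 2, 3, 4, 5, 14, 7, 0, 9, 10, 11, 12, 13, 8, 16, 15]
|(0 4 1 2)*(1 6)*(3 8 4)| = |(0 3 8 4 6 1 2)| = 7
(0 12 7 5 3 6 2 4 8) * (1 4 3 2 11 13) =[12, 4, 3, 6, 8, 2, 11, 5, 0, 9, 10, 13, 7, 1] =(0 12 7 5 2 3 6 11 13 1 4 8)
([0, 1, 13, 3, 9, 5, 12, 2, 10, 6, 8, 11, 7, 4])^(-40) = [0, 1, 4, 3, 6, 5, 7, 13, 8, 12, 10, 11, 2, 9]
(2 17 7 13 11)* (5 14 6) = (2 17 7 13 11)(5 14 6) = [0, 1, 17, 3, 4, 14, 5, 13, 8, 9, 10, 2, 12, 11, 6, 15, 16, 7]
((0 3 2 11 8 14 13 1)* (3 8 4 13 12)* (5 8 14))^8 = (0 1 13 4 11 2 3 12 14)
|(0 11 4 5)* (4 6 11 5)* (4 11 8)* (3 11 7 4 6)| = 2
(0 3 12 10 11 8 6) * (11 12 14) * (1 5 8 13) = (0 3 14 11 13 1 5 8 6)(10 12) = [3, 5, 2, 14, 4, 8, 0, 7, 6, 9, 12, 13, 10, 1, 11]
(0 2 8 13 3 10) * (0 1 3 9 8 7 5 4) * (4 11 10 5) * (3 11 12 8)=(0 2 7 4)(1 11 10)(3 5 12 8 13 9)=[2, 11, 7, 5, 0, 12, 6, 4, 13, 3, 1, 10, 8, 9]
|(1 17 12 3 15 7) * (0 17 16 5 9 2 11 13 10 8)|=15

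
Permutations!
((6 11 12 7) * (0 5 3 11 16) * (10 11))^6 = ((0 5 3 10 11 12 7 6 16))^6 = (0 7 10)(3 16 12)(5 6 11)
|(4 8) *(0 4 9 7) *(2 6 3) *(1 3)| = |(0 4 8 9 7)(1 3 2 6)| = 20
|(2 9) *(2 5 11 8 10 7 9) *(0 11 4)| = 8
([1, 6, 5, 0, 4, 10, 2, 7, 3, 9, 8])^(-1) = [3, 0, 6, 8, 4, 2, 1, 7, 10, 9, 5]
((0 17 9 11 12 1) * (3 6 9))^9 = (0 17 3 6 9 11 12 1)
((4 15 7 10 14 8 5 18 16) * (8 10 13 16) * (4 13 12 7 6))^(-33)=(18)(7 12)(10 14)(13 16)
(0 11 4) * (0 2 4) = (0 11)(2 4) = [11, 1, 4, 3, 2, 5, 6, 7, 8, 9, 10, 0]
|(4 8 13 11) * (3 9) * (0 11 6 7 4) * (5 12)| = 10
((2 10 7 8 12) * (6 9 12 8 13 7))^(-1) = (2 12 9 6 10)(7 13)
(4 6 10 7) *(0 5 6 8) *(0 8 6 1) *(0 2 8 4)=(0 5 1 2 8 4 6 10 7)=[5, 2, 8, 3, 6, 1, 10, 0, 4, 9, 7]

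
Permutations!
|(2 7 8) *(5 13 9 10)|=12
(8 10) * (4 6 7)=[0, 1, 2, 3, 6, 5, 7, 4, 10, 9, 8]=(4 6 7)(8 10)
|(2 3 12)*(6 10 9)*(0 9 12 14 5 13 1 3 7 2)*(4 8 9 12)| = 10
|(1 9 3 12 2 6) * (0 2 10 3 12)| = |(0 2 6 1 9 12 10 3)| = 8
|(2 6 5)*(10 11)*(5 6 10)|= |(2 10 11 5)|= 4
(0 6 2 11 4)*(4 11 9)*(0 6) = [0, 1, 9, 3, 6, 5, 2, 7, 8, 4, 10, 11] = (11)(2 9 4 6)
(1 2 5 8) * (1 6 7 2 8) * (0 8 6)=(0 8)(1 6 7 2 5)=[8, 6, 5, 3, 4, 1, 7, 2, 0]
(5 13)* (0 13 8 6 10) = (0 13 5 8 6 10) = [13, 1, 2, 3, 4, 8, 10, 7, 6, 9, 0, 11, 12, 5]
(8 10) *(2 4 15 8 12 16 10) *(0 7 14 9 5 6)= [7, 1, 4, 3, 15, 6, 0, 14, 2, 5, 12, 11, 16, 13, 9, 8, 10]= (0 7 14 9 5 6)(2 4 15 8)(10 12 16)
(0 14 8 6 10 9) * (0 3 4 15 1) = (0 14 8 6 10 9 3 4 15 1) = [14, 0, 2, 4, 15, 5, 10, 7, 6, 3, 9, 11, 12, 13, 8, 1]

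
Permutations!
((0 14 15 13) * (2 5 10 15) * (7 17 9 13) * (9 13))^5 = ((0 14 2 5 10 15 7 17 13))^5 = (0 15 14 7 2 17 5 13 10)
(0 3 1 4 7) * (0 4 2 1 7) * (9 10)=(0 3 7 4)(1 2)(9 10)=[3, 2, 1, 7, 0, 5, 6, 4, 8, 10, 9]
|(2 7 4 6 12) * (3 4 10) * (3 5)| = |(2 7 10 5 3 4 6 12)| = 8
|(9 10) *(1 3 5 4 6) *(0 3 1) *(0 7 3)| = 10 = |(3 5 4 6 7)(9 10)|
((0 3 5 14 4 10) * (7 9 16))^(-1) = (0 10 4 14 5 3)(7 16 9)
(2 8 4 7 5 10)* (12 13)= [0, 1, 8, 3, 7, 10, 6, 5, 4, 9, 2, 11, 13, 12]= (2 8 4 7 5 10)(12 13)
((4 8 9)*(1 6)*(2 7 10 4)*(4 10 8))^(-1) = (10)(1 6)(2 9 8 7)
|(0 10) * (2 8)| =2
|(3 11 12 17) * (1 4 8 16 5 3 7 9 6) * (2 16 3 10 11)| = |(1 4 8 3 2 16 5 10 11 12 17 7 9 6)| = 14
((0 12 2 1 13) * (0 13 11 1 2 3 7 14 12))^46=(3 14)(7 12)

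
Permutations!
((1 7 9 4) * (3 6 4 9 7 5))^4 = ((9)(1 5 3 6 4))^4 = (9)(1 4 6 3 5)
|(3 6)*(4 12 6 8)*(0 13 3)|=|(0 13 3 8 4 12 6)|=7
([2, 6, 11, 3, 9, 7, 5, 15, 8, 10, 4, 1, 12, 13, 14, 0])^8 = (15)(4 10 9)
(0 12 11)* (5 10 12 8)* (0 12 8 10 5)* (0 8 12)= (0 10 12 11)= [10, 1, 2, 3, 4, 5, 6, 7, 8, 9, 12, 0, 11]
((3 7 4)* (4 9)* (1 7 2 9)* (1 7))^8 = (9)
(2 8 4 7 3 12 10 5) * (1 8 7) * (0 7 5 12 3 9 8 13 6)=(0 7 9 8 4 1 13 6)(2 5)(10 12)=[7, 13, 5, 3, 1, 2, 0, 9, 4, 8, 12, 11, 10, 6]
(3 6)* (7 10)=(3 6)(7 10)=[0, 1, 2, 6, 4, 5, 3, 10, 8, 9, 7]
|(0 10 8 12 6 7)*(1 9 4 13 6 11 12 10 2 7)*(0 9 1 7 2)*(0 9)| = |(0 9 4 13 6 7)(8 10)(11 12)| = 6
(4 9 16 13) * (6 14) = (4 9 16 13)(6 14) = [0, 1, 2, 3, 9, 5, 14, 7, 8, 16, 10, 11, 12, 4, 6, 15, 13]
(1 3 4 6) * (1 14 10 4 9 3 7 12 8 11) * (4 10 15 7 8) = (1 8 11)(3 9)(4 6 14 15 7 12) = [0, 8, 2, 9, 6, 5, 14, 12, 11, 3, 10, 1, 4, 13, 15, 7]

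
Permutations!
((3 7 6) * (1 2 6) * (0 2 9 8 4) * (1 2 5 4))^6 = (9)(2 3)(6 7)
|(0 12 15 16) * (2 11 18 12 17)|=|(0 17 2 11 18 12 15 16)|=8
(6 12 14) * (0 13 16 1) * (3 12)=[13, 0, 2, 12, 4, 5, 3, 7, 8, 9, 10, 11, 14, 16, 6, 15, 1]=(0 13 16 1)(3 12 14 6)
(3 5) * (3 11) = [0, 1, 2, 5, 4, 11, 6, 7, 8, 9, 10, 3] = (3 5 11)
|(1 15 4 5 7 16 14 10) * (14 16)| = 7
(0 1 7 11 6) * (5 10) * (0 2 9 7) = (0 1)(2 9 7 11 6)(5 10) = [1, 0, 9, 3, 4, 10, 2, 11, 8, 7, 5, 6]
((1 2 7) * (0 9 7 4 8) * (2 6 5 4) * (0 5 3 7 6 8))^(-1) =(0 4 5 8 1 7 3 6 9)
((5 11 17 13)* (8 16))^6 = (5 17)(11 13)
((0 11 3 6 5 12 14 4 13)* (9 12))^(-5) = (0 9)(3 14)(4 6)(5 13)(11 12)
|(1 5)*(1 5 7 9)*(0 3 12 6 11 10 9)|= |(0 3 12 6 11 10 9 1 7)|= 9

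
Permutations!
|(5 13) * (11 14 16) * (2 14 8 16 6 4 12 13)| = |(2 14 6 4 12 13 5)(8 16 11)| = 21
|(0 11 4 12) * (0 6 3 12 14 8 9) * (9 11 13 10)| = |(0 13 10 9)(3 12 6)(4 14 8 11)| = 12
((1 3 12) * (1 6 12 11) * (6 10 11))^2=((1 3 6 12 10 11))^2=(1 6 10)(3 12 11)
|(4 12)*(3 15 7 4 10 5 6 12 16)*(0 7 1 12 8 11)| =|(0 7 4 16 3 15 1 12 10 5 6 8 11)| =13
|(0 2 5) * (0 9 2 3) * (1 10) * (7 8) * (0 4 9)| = 6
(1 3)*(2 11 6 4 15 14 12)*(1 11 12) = [0, 3, 12, 11, 15, 5, 4, 7, 8, 9, 10, 6, 2, 13, 1, 14] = (1 3 11 6 4 15 14)(2 12)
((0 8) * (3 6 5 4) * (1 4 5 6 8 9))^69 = (0 4)(1 8)(3 9)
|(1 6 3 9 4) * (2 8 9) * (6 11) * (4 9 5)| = |(1 11 6 3 2 8 5 4)| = 8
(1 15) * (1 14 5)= (1 15 14 5)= [0, 15, 2, 3, 4, 1, 6, 7, 8, 9, 10, 11, 12, 13, 5, 14]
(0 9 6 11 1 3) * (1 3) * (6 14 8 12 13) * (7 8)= [9, 1, 2, 0, 4, 5, 11, 8, 12, 14, 10, 3, 13, 6, 7]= (0 9 14 7 8 12 13 6 11 3)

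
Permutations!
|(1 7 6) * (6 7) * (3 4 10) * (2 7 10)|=|(1 6)(2 7 10 3 4)|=10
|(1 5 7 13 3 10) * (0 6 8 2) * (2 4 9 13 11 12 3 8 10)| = 20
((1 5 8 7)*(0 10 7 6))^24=(0 1 6 7 8 10 5)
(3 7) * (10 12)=(3 7)(10 12)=[0, 1, 2, 7, 4, 5, 6, 3, 8, 9, 12, 11, 10]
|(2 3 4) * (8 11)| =|(2 3 4)(8 11)| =6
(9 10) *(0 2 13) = (0 2 13)(9 10) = [2, 1, 13, 3, 4, 5, 6, 7, 8, 10, 9, 11, 12, 0]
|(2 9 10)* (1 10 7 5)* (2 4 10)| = 10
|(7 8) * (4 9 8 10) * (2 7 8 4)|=6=|(2 7 10)(4 9)|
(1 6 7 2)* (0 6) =(0 6 7 2 1) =[6, 0, 1, 3, 4, 5, 7, 2]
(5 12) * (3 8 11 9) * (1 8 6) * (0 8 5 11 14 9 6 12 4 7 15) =(0 8 14 9 3 12 11 6 1 5 4 7 15) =[8, 5, 2, 12, 7, 4, 1, 15, 14, 3, 10, 6, 11, 13, 9, 0]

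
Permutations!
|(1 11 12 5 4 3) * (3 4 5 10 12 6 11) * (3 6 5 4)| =|(1 6 11 5 4 3)(10 12)| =6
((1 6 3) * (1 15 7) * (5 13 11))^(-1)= (1 7 15 3 6)(5 11 13)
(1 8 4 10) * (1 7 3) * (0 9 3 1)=(0 9 3)(1 8 4 10 7)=[9, 8, 2, 0, 10, 5, 6, 1, 4, 3, 7]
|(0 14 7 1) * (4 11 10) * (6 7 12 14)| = 12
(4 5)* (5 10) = (4 10 5) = [0, 1, 2, 3, 10, 4, 6, 7, 8, 9, 5]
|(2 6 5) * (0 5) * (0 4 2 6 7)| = 6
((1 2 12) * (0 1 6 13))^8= (0 2 6)(1 12 13)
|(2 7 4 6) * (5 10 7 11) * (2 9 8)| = 9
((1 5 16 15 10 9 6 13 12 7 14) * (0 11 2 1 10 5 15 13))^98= ((0 11 2 1 15 5 16 13 12 7 14 10 9 6))^98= (16)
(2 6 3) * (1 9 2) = [0, 9, 6, 1, 4, 5, 3, 7, 8, 2] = (1 9 2 6 3)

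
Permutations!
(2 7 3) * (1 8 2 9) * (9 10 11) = (1 8 2 7 3 10 11 9) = [0, 8, 7, 10, 4, 5, 6, 3, 2, 1, 11, 9]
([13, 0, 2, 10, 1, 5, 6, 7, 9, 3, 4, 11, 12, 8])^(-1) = (0 1 4 10 3 9 8 13)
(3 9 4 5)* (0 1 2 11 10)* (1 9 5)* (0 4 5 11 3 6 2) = (0 9 5 6 2 3 11 10 4 1) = [9, 0, 3, 11, 1, 6, 2, 7, 8, 5, 4, 10]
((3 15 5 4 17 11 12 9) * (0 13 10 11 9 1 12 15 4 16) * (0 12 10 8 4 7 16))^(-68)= (0 7 5 3 15 9 11 17 10 4 1 8 12 13 16)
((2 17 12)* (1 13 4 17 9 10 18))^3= ((1 13 4 17 12 2 9 10 18))^3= (1 17 9)(2 18 4)(10 13 12)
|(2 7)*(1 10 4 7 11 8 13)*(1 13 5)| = 8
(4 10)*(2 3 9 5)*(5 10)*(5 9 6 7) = (2 3 6 7 5)(4 9 10) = [0, 1, 3, 6, 9, 2, 7, 5, 8, 10, 4]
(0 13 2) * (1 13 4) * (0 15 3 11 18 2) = [4, 13, 15, 11, 1, 5, 6, 7, 8, 9, 10, 18, 12, 0, 14, 3, 16, 17, 2] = (0 4 1 13)(2 15 3 11 18)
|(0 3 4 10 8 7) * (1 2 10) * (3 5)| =9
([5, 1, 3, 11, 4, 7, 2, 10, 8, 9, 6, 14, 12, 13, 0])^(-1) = [14, 1, 6, 2, 4, 0, 10, 5, 8, 9, 7, 3, 12, 13, 11]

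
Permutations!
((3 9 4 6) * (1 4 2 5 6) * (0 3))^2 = ((0 3 9 2 5 6)(1 4))^2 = (0 9 5)(2 6 3)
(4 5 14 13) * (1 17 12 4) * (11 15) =(1 17 12 4 5 14 13)(11 15) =[0, 17, 2, 3, 5, 14, 6, 7, 8, 9, 10, 15, 4, 1, 13, 11, 16, 12]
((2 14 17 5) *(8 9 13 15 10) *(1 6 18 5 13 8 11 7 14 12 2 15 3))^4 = ((1 6 18 5 15 10 11 7 14 17 13 3)(2 12)(8 9))^4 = (1 15 14)(3 5 7)(6 10 17)(11 13 18)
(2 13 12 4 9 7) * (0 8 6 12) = [8, 1, 13, 3, 9, 5, 12, 2, 6, 7, 10, 11, 4, 0] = (0 8 6 12 4 9 7 2 13)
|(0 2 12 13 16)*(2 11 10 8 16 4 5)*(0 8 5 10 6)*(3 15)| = |(0 11 6)(2 12 13 4 10 5)(3 15)(8 16)| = 6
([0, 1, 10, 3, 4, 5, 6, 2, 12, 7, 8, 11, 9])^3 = (2 12)(7 8)(9 10)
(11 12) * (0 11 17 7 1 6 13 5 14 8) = (0 11 12 17 7 1 6 13 5 14 8) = [11, 6, 2, 3, 4, 14, 13, 1, 0, 9, 10, 12, 17, 5, 8, 15, 16, 7]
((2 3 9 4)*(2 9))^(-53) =(2 3)(4 9)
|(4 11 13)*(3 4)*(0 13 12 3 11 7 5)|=8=|(0 13 11 12 3 4 7 5)|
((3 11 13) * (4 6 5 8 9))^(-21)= ((3 11 13)(4 6 5 8 9))^(-21)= (13)(4 9 8 5 6)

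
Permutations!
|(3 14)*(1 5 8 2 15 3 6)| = |(1 5 8 2 15 3 14 6)| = 8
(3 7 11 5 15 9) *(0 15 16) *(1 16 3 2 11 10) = (0 15 9 2 11 5 3 7 10 1 16) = [15, 16, 11, 7, 4, 3, 6, 10, 8, 2, 1, 5, 12, 13, 14, 9, 0]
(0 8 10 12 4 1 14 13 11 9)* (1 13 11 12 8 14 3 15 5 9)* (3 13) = [14, 13, 2, 15, 3, 9, 6, 7, 10, 0, 8, 1, 4, 12, 11, 5] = (0 14 11 1 13 12 4 3 15 5 9)(8 10)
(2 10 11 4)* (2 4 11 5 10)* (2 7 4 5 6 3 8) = (11)(2 7 4 5 10 6 3 8) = [0, 1, 7, 8, 5, 10, 3, 4, 2, 9, 6, 11]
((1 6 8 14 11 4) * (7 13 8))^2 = (1 7 8 11)(4 6 13 14)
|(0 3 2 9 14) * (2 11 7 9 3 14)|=|(0 14)(2 3 11 7 9)|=10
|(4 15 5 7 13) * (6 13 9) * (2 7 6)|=15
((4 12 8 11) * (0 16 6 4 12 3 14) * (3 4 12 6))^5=(0 16 3 14)(6 12 8 11)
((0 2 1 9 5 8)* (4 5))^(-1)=(0 8 5 4 9 1 2)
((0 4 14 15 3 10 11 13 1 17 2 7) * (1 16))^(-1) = (0 7 2 17 1 16 13 11 10 3 15 14 4)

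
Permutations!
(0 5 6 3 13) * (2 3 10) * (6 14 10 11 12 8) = (0 5 14 10 2 3 13)(6 11 12 8) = [5, 1, 3, 13, 4, 14, 11, 7, 6, 9, 2, 12, 8, 0, 10]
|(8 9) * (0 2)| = 2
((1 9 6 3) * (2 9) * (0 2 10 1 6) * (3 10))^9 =(1 3 6 10)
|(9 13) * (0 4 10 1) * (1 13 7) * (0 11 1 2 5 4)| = 14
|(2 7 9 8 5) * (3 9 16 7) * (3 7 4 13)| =9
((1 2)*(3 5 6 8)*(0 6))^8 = ((0 6 8 3 5)(1 2))^8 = (0 3 6 5 8)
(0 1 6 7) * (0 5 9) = (0 1 6 7 5 9) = [1, 6, 2, 3, 4, 9, 7, 5, 8, 0]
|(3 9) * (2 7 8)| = 6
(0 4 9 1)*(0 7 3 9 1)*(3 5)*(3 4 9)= [9, 7, 2, 3, 1, 4, 6, 5, 8, 0]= (0 9)(1 7 5 4)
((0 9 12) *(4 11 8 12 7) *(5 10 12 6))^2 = ((0 9 7 4 11 8 6 5 10 12))^2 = (0 7 11 6 10)(4 8 5 12 9)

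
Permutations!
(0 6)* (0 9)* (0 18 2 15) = (0 6 9 18 2 15) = [6, 1, 15, 3, 4, 5, 9, 7, 8, 18, 10, 11, 12, 13, 14, 0, 16, 17, 2]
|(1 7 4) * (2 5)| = 6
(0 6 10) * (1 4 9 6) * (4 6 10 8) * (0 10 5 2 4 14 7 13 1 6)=(0 6 8 14 7 13 1)(2 4 9 5)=[6, 0, 4, 3, 9, 2, 8, 13, 14, 5, 10, 11, 12, 1, 7]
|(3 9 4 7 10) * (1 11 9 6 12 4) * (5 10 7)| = 6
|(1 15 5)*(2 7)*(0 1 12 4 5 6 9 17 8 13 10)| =18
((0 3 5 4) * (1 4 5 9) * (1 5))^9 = (0 5)(1 3)(4 9) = ((0 3 9 5 1 4))^9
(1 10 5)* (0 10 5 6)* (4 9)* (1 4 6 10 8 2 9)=(10)(0 8 2 9 6)(1 5 4)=[8, 5, 9, 3, 1, 4, 0, 7, 2, 6, 10]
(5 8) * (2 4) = (2 4)(5 8) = [0, 1, 4, 3, 2, 8, 6, 7, 5]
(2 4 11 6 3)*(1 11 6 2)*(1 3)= (1 11 2 4 6)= [0, 11, 4, 3, 6, 5, 1, 7, 8, 9, 10, 2]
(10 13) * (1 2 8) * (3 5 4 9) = [0, 2, 8, 5, 9, 4, 6, 7, 1, 3, 13, 11, 12, 10] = (1 2 8)(3 5 4 9)(10 13)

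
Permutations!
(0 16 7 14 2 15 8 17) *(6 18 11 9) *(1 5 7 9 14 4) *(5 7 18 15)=(0 16 9 6 15 8 17)(1 7 4)(2 5 18 11 14)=[16, 7, 5, 3, 1, 18, 15, 4, 17, 6, 10, 14, 12, 13, 2, 8, 9, 0, 11]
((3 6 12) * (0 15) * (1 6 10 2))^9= ((0 15)(1 6 12 3 10 2))^9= (0 15)(1 3)(2 12)(6 10)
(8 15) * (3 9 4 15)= (3 9 4 15 8)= [0, 1, 2, 9, 15, 5, 6, 7, 3, 4, 10, 11, 12, 13, 14, 8]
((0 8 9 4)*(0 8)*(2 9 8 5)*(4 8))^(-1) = (2 5 4 8 9)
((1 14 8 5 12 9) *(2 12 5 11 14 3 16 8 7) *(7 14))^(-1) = (1 9 12 2 7 11 8 16 3)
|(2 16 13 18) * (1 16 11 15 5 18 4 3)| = |(1 16 13 4 3)(2 11 15 5 18)| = 5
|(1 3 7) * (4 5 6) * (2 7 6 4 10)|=6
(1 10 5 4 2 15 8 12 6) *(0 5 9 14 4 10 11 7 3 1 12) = (0 5 10 9 14 4 2 15 8)(1 11 7 3)(6 12) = [5, 11, 15, 1, 2, 10, 12, 3, 0, 14, 9, 7, 6, 13, 4, 8]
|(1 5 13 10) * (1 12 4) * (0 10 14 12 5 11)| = |(0 10 5 13 14 12 4 1 11)| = 9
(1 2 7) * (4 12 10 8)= (1 2 7)(4 12 10 8)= [0, 2, 7, 3, 12, 5, 6, 1, 4, 9, 8, 11, 10]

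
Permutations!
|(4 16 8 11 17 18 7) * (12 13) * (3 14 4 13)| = 11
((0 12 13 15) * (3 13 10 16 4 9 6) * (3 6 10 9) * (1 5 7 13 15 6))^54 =((0 12 9 10 16 4 3 15)(1 5 7 13 6))^54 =(0 3 16 9)(1 6 13 7 5)(4 10 12 15)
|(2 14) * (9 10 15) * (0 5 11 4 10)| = |(0 5 11 4 10 15 9)(2 14)| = 14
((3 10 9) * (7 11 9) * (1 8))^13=(1 8)(3 11 10 9 7)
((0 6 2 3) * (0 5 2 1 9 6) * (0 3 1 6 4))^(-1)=((0 3 5 2 1 9 4))^(-1)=(0 4 9 1 2 5 3)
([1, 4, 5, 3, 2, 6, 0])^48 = [0, 1, 2, 3, 4, 5, 6]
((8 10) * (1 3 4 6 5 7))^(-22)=(10)(1 4 5)(3 6 7)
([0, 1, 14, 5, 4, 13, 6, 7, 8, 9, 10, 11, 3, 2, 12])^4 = (2 5 12)(3 14 13)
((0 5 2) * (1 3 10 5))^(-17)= ((0 1 3 10 5 2))^(-17)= (0 1 3 10 5 2)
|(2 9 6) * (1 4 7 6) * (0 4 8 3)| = |(0 4 7 6 2 9 1 8 3)| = 9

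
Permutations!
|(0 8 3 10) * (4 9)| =4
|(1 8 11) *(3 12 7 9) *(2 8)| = |(1 2 8 11)(3 12 7 9)| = 4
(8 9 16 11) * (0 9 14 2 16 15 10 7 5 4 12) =[9, 1, 16, 3, 12, 4, 6, 5, 14, 15, 7, 8, 0, 13, 2, 10, 11] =(0 9 15 10 7 5 4 12)(2 16 11 8 14)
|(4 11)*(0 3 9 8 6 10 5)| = |(0 3 9 8 6 10 5)(4 11)| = 14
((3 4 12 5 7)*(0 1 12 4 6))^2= (0 12 7 6 1 5 3)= ((0 1 12 5 7 3 6))^2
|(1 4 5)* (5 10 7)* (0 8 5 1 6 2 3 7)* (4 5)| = 12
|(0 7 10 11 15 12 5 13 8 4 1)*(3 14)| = |(0 7 10 11 15 12 5 13 8 4 1)(3 14)| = 22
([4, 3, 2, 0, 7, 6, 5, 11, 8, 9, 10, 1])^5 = [3, 11, 2, 1, 0, 6, 5, 4, 8, 9, 10, 7]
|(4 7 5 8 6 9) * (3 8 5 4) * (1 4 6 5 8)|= |(1 4 7 6 9 3)(5 8)|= 6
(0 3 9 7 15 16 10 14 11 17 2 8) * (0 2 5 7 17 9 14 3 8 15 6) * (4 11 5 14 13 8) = (0 4 11 9 17 14 5 7 6)(2 15 16 10 3 13 8) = [4, 1, 15, 13, 11, 7, 0, 6, 2, 17, 3, 9, 12, 8, 5, 16, 10, 14]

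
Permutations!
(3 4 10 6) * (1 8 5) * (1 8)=(3 4 10 6)(5 8)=[0, 1, 2, 4, 10, 8, 3, 7, 5, 9, 6]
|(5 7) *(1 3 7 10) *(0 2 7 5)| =12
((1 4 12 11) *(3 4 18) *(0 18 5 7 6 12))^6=((0 18 3 4)(1 5 7 6 12 11))^6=(0 3)(4 18)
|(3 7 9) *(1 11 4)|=|(1 11 4)(3 7 9)|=3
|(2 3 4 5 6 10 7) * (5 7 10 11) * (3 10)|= 15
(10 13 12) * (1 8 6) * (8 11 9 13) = [0, 11, 2, 3, 4, 5, 1, 7, 6, 13, 8, 9, 10, 12] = (1 11 9 13 12 10 8 6)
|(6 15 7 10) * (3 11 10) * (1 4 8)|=|(1 4 8)(3 11 10 6 15 7)|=6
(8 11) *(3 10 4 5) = [0, 1, 2, 10, 5, 3, 6, 7, 11, 9, 4, 8] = (3 10 4 5)(8 11)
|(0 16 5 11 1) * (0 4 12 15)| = 8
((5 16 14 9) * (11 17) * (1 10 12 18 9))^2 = ((1 10 12 18 9 5 16 14)(11 17))^2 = (1 12 9 16)(5 14 10 18)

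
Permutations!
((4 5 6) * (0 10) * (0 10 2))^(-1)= ((10)(0 2)(4 5 6))^(-1)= (10)(0 2)(4 6 5)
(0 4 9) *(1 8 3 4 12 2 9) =(0 12 2 9)(1 8 3 4) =[12, 8, 9, 4, 1, 5, 6, 7, 3, 0, 10, 11, 2]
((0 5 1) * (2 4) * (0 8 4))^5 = (0 2 4 8 1 5)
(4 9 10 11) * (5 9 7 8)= (4 7 8 5 9 10 11)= [0, 1, 2, 3, 7, 9, 6, 8, 5, 10, 11, 4]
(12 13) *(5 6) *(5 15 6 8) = [0, 1, 2, 3, 4, 8, 15, 7, 5, 9, 10, 11, 13, 12, 14, 6] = (5 8)(6 15)(12 13)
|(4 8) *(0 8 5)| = |(0 8 4 5)| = 4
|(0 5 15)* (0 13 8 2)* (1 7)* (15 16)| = |(0 5 16 15 13 8 2)(1 7)| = 14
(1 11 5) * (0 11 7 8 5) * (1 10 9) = (0 11)(1 7 8 5 10 9) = [11, 7, 2, 3, 4, 10, 6, 8, 5, 1, 9, 0]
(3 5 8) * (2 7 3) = [0, 1, 7, 5, 4, 8, 6, 3, 2] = (2 7 3 5 8)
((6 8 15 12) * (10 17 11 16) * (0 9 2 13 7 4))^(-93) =((0 9 2 13 7 4)(6 8 15 12)(10 17 11 16))^(-93) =(0 13)(2 4)(6 12 15 8)(7 9)(10 16 11 17)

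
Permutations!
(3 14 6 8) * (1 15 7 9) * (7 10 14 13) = (1 15 10 14 6 8 3 13 7 9) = [0, 15, 2, 13, 4, 5, 8, 9, 3, 1, 14, 11, 12, 7, 6, 10]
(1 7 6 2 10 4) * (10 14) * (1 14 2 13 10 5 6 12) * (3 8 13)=(1 7 12)(3 8 13 10 4 14 5 6)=[0, 7, 2, 8, 14, 6, 3, 12, 13, 9, 4, 11, 1, 10, 5]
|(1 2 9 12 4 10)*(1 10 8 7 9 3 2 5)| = |(1 5)(2 3)(4 8 7 9 12)| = 10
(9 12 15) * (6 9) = (6 9 12 15) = [0, 1, 2, 3, 4, 5, 9, 7, 8, 12, 10, 11, 15, 13, 14, 6]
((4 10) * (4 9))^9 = (10)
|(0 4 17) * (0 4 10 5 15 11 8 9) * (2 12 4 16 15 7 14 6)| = 15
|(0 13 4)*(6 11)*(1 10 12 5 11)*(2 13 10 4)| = 8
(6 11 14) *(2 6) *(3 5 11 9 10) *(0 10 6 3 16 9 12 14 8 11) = (0 10 16 9 6 12 14 2 3 5)(8 11) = [10, 1, 3, 5, 4, 0, 12, 7, 11, 6, 16, 8, 14, 13, 2, 15, 9]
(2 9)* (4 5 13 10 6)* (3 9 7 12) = (2 7 12 3 9)(4 5 13 10 6) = [0, 1, 7, 9, 5, 13, 4, 12, 8, 2, 6, 11, 3, 10]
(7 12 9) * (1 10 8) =(1 10 8)(7 12 9) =[0, 10, 2, 3, 4, 5, 6, 12, 1, 7, 8, 11, 9]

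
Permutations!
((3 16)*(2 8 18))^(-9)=(18)(3 16)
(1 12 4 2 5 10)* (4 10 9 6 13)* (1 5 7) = [0, 12, 7, 3, 2, 9, 13, 1, 8, 6, 5, 11, 10, 4] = (1 12 10 5 9 6 13 4 2 7)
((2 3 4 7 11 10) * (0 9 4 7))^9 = (2 10 11 7 3)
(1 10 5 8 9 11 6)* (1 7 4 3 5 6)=[0, 10, 2, 5, 3, 8, 7, 4, 9, 11, 6, 1]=(1 10 6 7 4 3 5 8 9 11)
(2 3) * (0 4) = [4, 1, 3, 2, 0] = (0 4)(2 3)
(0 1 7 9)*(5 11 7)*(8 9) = [1, 5, 2, 3, 4, 11, 6, 8, 9, 0, 10, 7] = (0 1 5 11 7 8 9)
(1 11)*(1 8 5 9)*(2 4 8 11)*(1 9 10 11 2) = (2 4 8 5 10 11) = [0, 1, 4, 3, 8, 10, 6, 7, 5, 9, 11, 2]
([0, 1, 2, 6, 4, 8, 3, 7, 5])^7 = [0, 1, 2, 6, 4, 8, 3, 7, 5]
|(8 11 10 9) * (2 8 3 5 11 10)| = 7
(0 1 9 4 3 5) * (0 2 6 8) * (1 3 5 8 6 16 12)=[3, 9, 16, 8, 5, 2, 6, 7, 0, 4, 10, 11, 1, 13, 14, 15, 12]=(0 3 8)(1 9 4 5 2 16 12)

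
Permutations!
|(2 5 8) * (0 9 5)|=5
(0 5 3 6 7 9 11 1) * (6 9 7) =[5, 0, 2, 9, 4, 3, 6, 7, 8, 11, 10, 1] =(0 5 3 9 11 1)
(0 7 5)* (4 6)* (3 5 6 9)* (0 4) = (0 7 6)(3 5 4 9) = [7, 1, 2, 5, 9, 4, 0, 6, 8, 3]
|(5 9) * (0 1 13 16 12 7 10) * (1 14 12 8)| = 20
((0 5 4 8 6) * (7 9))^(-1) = ((0 5 4 8 6)(7 9))^(-1) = (0 6 8 4 5)(7 9)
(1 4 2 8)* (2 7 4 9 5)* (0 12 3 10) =[12, 9, 8, 10, 7, 2, 6, 4, 1, 5, 0, 11, 3] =(0 12 3 10)(1 9 5 2 8)(4 7)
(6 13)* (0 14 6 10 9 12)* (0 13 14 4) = (0 4)(6 14)(9 12 13 10) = [4, 1, 2, 3, 0, 5, 14, 7, 8, 12, 9, 11, 13, 10, 6]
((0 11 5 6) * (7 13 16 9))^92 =((0 11 5 6)(7 13 16 9))^92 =(16)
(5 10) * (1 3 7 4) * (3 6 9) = (1 6 9 3 7 4)(5 10) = [0, 6, 2, 7, 1, 10, 9, 4, 8, 3, 5]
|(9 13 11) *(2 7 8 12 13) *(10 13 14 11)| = |(2 7 8 12 14 11 9)(10 13)| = 14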